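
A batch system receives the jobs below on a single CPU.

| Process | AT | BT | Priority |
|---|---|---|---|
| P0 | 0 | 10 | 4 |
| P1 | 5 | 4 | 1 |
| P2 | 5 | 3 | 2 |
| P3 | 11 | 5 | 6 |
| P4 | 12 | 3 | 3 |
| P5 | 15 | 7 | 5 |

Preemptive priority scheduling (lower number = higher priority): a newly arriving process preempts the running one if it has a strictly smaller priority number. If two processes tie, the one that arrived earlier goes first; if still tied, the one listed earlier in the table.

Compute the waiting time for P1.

Schedule: | P0 0-5 | P1 5-9 | P2 9-12 | P4 12-15 | P0 15-20 | P5 20-27 | P3 27-32 |
Completion: P0=20  P1=9  P2=12  P3=32  P4=15  P5=27
Waiting(P1) = turnaround − burst = 4 − 4 = 0

0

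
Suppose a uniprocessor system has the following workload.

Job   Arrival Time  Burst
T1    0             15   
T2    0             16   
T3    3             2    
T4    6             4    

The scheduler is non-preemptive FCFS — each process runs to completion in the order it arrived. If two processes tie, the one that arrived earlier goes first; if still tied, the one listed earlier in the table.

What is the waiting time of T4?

Gantt: | T1 0-15 | T2 15-31 | T3 31-33 | T4 33-37 |
Completion: T1=15  T2=31  T3=33  T4=37
Turnaround (C−A): T1=15  T2=31  T3=30  T4=31
Waiting(T4) = turnaround − burst = 31 − 4 = 27

27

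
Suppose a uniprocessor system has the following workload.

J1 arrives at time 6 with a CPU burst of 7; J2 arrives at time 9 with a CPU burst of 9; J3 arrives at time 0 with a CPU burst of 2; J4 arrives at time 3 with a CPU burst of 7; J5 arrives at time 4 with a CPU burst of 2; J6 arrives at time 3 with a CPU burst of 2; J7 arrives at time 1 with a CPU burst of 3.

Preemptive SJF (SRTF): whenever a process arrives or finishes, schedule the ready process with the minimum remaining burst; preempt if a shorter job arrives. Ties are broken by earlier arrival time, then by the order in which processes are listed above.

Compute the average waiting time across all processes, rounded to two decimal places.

5.14

Timeline: | J3 0-2 | J7 2-5 | J6 5-7 | J5 7-9 | J4 9-16 | J1 16-23 | J2 23-32 |
Completion: J1=23  J2=32  J3=2  J4=16  J5=9  J6=7  J7=5
Turnaround (C−A): J1=17  J2=23  J3=2  J4=13  J5=5  J6=4  J7=4
Waiting times: J1=10, J2=14, J3=0, J4=6, J5=3, J6=2, J7=1
Average waiting = (10+14+0+6+3+2+1) / 7 = 36/7 = 5.14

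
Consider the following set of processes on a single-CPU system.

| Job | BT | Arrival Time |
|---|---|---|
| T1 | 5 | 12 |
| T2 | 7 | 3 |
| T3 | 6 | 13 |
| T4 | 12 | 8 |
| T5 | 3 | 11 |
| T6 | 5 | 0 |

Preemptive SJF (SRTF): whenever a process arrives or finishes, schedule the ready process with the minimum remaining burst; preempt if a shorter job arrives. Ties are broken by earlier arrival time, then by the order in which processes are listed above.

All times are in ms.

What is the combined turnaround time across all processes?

Gantt: | T6 0-5 | T2 5-12 | T5 12-15 | T1 15-20 | T3 20-26 | T4 26-38 |
Completion: T1=20  T2=12  T3=26  T4=38  T5=15  T6=5
Turnaround = completion − arrival: T1=8, T2=9, T3=13, T4=30, T5=4, T6=5
Total turnaround = 8 + 9 + 13 + 30 + 4 + 5 = 69

69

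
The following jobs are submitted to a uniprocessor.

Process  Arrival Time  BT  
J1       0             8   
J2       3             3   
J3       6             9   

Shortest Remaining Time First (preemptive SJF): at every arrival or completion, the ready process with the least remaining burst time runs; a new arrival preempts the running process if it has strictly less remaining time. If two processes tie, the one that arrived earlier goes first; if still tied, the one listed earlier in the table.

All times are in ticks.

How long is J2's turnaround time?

Gantt: | J1 0-3 | J2 3-6 | J1 6-11 | J3 11-20 |
Completion: J1=11  J2=6  J3=20
Turnaround (C−A): J1=11  J2=3  J3=14
Turnaround(J2) = completion − arrival = 6 − 3 = 3

3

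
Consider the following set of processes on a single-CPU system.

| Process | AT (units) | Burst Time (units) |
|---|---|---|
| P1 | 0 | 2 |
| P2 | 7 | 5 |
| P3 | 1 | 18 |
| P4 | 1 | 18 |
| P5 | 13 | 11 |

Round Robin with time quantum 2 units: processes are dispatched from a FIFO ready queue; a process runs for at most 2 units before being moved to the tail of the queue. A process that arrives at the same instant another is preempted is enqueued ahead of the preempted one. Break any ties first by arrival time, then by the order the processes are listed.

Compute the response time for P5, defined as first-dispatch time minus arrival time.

Gantt: | P1 0-2 | P3 2-4 | P4 4-6 | P3 6-8 | P4 8-10 | P2 10-12 | P3 12-14 | P4 14-16 | P2 16-18 | P5 18-20 | P3 20-22 | P4 22-24 | P2 24-25 | P5 25-27 | P3 27-29 | P4 29-31 | P5 31-33 | P3 33-35 | P4 35-37 | P5 37-39 | P3 39-41 | P4 41-43 | P5 43-45 | P3 45-47 | P4 47-49 | P5 49-50 | P3 50-52 | P4 52-54 |
Completion: P1=2  P2=25  P3=52  P4=54  P5=50
Response(P5) = first start − arrival = 18 − 13 = 5

5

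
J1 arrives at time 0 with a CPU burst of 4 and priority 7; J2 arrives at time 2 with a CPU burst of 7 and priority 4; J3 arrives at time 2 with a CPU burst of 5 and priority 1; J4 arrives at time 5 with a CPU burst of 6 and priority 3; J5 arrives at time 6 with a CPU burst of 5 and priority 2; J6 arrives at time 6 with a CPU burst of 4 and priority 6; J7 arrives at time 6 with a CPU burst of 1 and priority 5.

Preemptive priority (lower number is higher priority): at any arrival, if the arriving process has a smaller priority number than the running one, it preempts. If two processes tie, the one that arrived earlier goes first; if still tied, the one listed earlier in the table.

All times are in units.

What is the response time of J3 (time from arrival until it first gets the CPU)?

Gantt: | J1 0-2 | J3 2-7 | J5 7-12 | J4 12-18 | J2 18-25 | J7 25-26 | J6 26-30 | J1 30-32 |
Completion: J1=32  J2=25  J3=7  J4=18  J5=12  J6=30  J7=26
Turnaround (C−A): J1=32  J2=23  J3=5  J4=13  J5=6  J6=24  J7=20
Response(J3) = first start − arrival = 2 − 2 = 0

0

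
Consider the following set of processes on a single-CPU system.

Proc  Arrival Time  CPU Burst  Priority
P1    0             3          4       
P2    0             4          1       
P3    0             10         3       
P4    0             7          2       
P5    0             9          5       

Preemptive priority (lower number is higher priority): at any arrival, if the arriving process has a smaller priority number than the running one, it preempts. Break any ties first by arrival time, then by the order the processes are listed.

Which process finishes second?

Gantt: | P2 0-4 | P4 4-11 | P3 11-21 | P1 21-24 | P5 24-33 |
Completion: P1=24  P2=4  P3=21  P4=11  P5=33
Finish order: P2 → P4 → P3 → P1 → P5

P4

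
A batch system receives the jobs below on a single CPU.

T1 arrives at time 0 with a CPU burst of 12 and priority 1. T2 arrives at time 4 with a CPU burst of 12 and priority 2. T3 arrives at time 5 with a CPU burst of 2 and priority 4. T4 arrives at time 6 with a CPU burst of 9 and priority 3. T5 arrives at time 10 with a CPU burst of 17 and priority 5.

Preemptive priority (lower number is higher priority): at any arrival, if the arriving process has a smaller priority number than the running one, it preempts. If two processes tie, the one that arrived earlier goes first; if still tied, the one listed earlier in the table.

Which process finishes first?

Timeline: | T1 0-12 | T2 12-24 | T4 24-33 | T3 33-35 | T5 35-52 |
Completion: T1=12  T2=24  T3=35  T4=33  T5=52
Turnaround (C−A): T1=12  T2=20  T3=30  T4=27  T5=42
Finish order: T1 → T2 → T4 → T3 → T5

T1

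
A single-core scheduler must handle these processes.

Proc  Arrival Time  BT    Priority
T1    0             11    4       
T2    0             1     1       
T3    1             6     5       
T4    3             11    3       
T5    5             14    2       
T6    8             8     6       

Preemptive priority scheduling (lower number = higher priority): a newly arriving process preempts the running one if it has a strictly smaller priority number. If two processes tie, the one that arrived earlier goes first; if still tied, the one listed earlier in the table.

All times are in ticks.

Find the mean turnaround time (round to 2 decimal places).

Gantt: | T2 0-1 | T1 1-3 | T4 3-5 | T5 5-19 | T4 19-28 | T1 28-37 | T3 37-43 | T6 43-51 |
Completion: T1=37  T2=1  T3=43  T4=28  T5=19  T6=51
Turnaround times: T1=37, T2=1, T3=42, T4=25, T5=14, T6=43
Average turnaround = (37+1+42+25+14+43) / 6 = 162/6 = 27.00

27.00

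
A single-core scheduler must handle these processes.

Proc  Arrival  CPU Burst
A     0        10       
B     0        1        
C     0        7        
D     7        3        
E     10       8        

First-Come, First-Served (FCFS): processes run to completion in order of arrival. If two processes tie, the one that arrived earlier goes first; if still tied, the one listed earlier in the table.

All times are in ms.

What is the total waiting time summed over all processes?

43

Timeline: | A 0-10 | B 10-11 | C 11-18 | D 18-21 | E 21-29 |
Completion: A=10  B=11  C=18  D=21  E=29
Turnaround (C−A): A=10  B=11  C=18  D=14  E=19
Waiting = turnaround − burst: A=0, B=10, C=11, D=11, E=11
Total waiting = 0 + 10 + 11 + 11 + 11 = 43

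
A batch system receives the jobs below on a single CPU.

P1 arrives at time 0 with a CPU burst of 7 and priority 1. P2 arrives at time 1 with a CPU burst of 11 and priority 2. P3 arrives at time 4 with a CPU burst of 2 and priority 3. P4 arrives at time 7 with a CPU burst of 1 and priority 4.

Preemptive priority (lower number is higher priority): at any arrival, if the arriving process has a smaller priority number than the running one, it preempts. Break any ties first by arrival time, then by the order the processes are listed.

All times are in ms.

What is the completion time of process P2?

Timeline: | P1 0-7 | P2 7-18 | P3 18-20 | P4 20-21 |
Completion: P1=7  P2=18  P3=20  P4=21
Turnaround (C−A): P1=7  P2=17  P3=16  P4=14

18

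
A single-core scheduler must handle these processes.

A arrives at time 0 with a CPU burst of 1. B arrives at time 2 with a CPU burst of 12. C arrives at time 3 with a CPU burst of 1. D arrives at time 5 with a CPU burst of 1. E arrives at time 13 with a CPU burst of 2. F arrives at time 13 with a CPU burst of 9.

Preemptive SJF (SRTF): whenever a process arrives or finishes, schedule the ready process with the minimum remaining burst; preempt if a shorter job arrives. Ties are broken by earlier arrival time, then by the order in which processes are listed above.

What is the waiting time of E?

Gantt: | A 0-1 | idle 1-2 | B 2-3 | C 3-4 | B 4-5 | D 5-6 | B 6-13 | E 13-15 | B 15-18 | F 18-27 |
Completion: A=1  B=18  C=4  D=6  E=15  F=27
Turnaround (C−A): A=1  B=16  C=1  D=1  E=2  F=14
Waiting(E) = turnaround − burst = 2 − 2 = 0

0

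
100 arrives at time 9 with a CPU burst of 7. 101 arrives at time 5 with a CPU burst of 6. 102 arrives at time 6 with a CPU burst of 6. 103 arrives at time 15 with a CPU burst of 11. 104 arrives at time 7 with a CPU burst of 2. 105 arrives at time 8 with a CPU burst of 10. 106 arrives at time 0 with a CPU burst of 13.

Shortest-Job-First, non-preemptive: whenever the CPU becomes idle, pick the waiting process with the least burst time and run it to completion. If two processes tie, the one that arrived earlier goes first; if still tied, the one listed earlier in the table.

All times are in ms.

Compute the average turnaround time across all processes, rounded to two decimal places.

Timeline: | 106 0-13 | 104 13-15 | 101 15-21 | 102 21-27 | 100 27-34 | 105 34-44 | 103 44-55 |
Completion: 100=34  101=21  102=27  103=55  104=15  105=44  106=13
Turnaround times: 100=25, 101=16, 102=21, 103=40, 104=8, 105=36, 106=13
Average turnaround = (25+16+21+40+8+36+13) / 7 = 159/7 = 22.71

22.71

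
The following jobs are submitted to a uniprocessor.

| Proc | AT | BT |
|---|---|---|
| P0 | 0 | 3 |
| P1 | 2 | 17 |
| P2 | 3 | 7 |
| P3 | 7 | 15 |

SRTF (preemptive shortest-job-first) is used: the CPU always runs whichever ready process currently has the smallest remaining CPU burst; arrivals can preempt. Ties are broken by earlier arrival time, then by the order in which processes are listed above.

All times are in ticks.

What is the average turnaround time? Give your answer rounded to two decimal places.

17.00

Schedule: | P0 0-3 | P2 3-10 | P3 10-25 | P1 25-42 |
Completion: P0=3  P1=42  P2=10  P3=25
Turnaround (C−A): P0=3  P1=40  P2=7  P3=18
Turnaround times: P0=3, P1=40, P2=7, P3=18
Average turnaround = (3+40+7+18) / 4 = 68/4 = 17.00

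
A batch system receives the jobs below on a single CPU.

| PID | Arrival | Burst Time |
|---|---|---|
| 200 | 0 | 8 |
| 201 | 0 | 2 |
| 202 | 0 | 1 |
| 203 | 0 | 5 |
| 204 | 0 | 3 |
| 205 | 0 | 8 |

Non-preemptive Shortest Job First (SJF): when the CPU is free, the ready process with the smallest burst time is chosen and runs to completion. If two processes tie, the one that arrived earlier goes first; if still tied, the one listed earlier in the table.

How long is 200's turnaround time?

Timeline: | 202 0-1 | 201 1-3 | 204 3-6 | 203 6-11 | 200 11-19 | 205 19-27 |
Completion: 200=19  201=3  202=1  203=11  204=6  205=27
Turnaround (C−A): 200=19  201=3  202=1  203=11  204=6  205=27
Turnaround(200) = completion − arrival = 19 − 0 = 19

19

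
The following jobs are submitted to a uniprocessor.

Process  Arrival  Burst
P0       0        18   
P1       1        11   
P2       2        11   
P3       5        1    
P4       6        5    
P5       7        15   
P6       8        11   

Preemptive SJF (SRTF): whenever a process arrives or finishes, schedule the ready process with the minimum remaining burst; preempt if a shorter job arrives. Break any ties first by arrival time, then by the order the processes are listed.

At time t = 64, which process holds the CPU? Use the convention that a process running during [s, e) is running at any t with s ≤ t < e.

Gantt: | P0 0-1 | P1 1-5 | P3 5-6 | P4 6-11 | P1 11-18 | P2 18-29 | P6 29-40 | P5 40-55 | P0 55-72 |
Completion: P0=72  P1=18  P2=29  P3=6  P4=11  P5=55  P6=40
Turnaround (C−A): P0=72  P1=17  P2=27  P3=1  P4=5  P5=48  P6=32

P0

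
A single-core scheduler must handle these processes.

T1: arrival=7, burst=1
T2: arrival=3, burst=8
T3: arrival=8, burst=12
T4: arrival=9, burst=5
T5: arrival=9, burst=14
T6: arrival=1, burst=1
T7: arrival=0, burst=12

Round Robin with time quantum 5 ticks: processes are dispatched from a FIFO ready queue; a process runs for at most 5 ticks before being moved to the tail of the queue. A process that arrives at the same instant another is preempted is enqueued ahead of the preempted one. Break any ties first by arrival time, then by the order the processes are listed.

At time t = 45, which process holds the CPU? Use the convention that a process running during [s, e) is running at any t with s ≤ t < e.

T5

Schedule: | T7 0-5 | T6 5-6 | T2 6-11 | T7 11-16 | T1 16-17 | T3 17-22 | T4 22-27 | T5 27-32 | T2 32-35 | T7 35-37 | T3 37-42 | T5 42-47 | T3 47-49 | T5 49-53 |
Completion: T1=17  T2=35  T3=49  T4=27  T5=53  T6=6  T7=37
Turnaround (C−A): T1=10  T2=32  T3=41  T4=18  T5=44  T6=5  T7=37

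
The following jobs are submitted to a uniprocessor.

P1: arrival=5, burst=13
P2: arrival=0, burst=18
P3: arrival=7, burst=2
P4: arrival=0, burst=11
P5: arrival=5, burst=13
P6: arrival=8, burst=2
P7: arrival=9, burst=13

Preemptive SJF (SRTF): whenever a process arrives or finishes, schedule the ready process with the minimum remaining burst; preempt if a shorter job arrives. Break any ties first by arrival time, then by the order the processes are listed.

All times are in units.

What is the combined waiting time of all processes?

Schedule: | P4 0-7 | P3 7-9 | P6 9-11 | P4 11-15 | P1 15-28 | P5 28-41 | P7 41-54 | P2 54-72 |
Completion: P1=28  P2=72  P3=9  P4=15  P5=41  P6=11  P7=54
Turnaround (C−A): P1=23  P2=72  P3=2  P4=15  P5=36  P6=3  P7=45
Waiting = turnaround − burst: P1=10, P2=54, P3=0, P4=4, P5=23, P6=1, P7=32
Total waiting = 10 + 54 + 0 + 4 + 23 + 1 + 32 = 124

124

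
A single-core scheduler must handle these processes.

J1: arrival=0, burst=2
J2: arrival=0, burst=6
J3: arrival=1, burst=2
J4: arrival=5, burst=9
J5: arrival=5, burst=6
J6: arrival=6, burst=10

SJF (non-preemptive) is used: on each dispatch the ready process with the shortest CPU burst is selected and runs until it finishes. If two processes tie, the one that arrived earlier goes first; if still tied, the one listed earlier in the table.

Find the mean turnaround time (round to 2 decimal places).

Gantt: | J1 0-2 | J3 2-4 | J2 4-10 | J5 10-16 | J4 16-25 | J6 25-35 |
Completion: J1=2  J2=10  J3=4  J4=25  J5=16  J6=35
Turnaround (C−A): J1=2  J2=10  J3=3  J4=20  J5=11  J6=29
Turnaround times: J1=2, J2=10, J3=3, J4=20, J5=11, J6=29
Average turnaround = (2+10+3+20+11+29) / 6 = 75/6 = 12.50

12.50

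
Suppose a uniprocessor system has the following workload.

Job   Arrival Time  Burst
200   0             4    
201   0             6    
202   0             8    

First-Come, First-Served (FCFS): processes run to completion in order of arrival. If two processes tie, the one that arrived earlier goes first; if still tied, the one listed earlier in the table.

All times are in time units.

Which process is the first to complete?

200

Timeline: | 200 0-4 | 201 4-10 | 202 10-18 |
Completion: 200=4  201=10  202=18
Finish order: 200 → 201 → 202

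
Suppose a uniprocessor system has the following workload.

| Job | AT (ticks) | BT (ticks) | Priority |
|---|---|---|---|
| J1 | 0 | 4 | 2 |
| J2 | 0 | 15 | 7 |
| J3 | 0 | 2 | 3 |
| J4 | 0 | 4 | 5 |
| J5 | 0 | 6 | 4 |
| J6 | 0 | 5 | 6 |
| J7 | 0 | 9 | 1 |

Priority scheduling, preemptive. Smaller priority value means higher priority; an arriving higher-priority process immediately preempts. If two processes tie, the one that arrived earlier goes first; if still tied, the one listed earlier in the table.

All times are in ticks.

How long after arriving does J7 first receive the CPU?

0

Gantt: | J7 0-9 | J1 9-13 | J3 13-15 | J5 15-21 | J4 21-25 | J6 25-30 | J2 30-45 |
Completion: J1=13  J2=45  J3=15  J4=25  J5=21  J6=30  J7=9
Response(J7) = first start − arrival = 0 − 0 = 0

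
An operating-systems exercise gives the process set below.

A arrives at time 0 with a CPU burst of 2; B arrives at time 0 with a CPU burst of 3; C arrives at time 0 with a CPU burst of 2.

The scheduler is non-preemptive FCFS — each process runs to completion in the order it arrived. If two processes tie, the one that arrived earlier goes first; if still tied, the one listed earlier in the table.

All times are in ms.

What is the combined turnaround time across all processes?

14

Timeline: | A 0-2 | B 2-5 | C 5-7 |
Completion: A=2  B=5  C=7
Turnaround (C−A): A=2  B=5  C=7
Turnaround = completion − arrival: A=2, B=5, C=7
Total turnaround = 2 + 5 + 7 = 14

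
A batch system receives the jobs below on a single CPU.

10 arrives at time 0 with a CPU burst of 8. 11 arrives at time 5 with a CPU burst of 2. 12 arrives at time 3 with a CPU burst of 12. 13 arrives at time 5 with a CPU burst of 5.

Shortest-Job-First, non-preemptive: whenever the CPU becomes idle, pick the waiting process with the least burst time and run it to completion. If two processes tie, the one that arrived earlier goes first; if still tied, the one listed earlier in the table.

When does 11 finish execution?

10

Gantt: | 10 0-8 | 11 8-10 | 13 10-15 | 12 15-27 |
Completion: 10=8  11=10  12=27  13=15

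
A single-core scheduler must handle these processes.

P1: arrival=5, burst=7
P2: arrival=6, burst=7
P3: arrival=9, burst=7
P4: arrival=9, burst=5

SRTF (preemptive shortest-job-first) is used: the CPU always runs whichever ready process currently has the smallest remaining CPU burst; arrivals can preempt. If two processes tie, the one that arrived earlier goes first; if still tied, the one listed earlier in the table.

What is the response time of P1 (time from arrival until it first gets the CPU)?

Gantt: | idle 0-5 | P1 5-12 | P4 12-17 | P2 17-24 | P3 24-31 |
Completion: P1=12  P2=24  P3=31  P4=17
Response(P1) = first start − arrival = 5 − 5 = 0

0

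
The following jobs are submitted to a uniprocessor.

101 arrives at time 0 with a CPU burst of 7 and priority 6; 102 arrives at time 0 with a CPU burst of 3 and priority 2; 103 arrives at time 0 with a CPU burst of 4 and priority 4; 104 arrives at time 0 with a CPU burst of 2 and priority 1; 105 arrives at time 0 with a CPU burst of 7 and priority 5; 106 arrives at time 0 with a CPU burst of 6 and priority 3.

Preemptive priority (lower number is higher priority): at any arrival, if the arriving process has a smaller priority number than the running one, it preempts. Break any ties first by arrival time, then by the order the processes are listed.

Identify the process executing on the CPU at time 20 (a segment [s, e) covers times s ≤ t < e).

Schedule: | 104 0-2 | 102 2-5 | 106 5-11 | 103 11-15 | 105 15-22 | 101 22-29 |
Completion: 101=29  102=5  103=15  104=2  105=22  106=11

105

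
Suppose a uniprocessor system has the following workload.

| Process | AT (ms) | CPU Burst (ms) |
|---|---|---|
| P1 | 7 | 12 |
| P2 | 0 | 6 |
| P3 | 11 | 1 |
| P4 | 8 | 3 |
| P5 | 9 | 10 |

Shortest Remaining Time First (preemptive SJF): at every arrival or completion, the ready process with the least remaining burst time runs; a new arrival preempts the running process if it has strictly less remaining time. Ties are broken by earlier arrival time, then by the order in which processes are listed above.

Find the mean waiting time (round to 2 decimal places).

3.40

Timeline: | P2 0-6 | idle 6-7 | P1 7-8 | P4 8-11 | P3 11-12 | P5 12-22 | P1 22-33 |
Completion: P1=33  P2=6  P3=12  P4=11  P5=22
Waiting times: P1=14, P2=0, P3=0, P4=0, P5=3
Average waiting = (14+0+0+0+3) / 5 = 17/5 = 3.40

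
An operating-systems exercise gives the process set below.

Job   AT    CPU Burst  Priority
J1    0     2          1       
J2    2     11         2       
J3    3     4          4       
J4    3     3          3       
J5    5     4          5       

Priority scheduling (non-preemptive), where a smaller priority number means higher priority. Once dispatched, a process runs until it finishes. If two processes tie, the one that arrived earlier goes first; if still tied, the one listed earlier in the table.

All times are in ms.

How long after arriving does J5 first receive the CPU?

15

Schedule: | J1 0-2 | J2 2-13 | J4 13-16 | J3 16-20 | J5 20-24 |
Completion: J1=2  J2=13  J3=20  J4=16  J5=24
Response(J5) = first start − arrival = 20 − 5 = 15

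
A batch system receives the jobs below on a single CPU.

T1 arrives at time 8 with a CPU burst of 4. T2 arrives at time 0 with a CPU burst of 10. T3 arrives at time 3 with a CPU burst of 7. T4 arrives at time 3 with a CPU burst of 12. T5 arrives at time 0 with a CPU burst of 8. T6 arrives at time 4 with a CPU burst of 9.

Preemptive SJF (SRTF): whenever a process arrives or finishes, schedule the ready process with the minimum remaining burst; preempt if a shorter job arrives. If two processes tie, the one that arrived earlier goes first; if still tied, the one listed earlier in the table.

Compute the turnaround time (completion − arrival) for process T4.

Gantt: | T5 0-8 | T1 8-12 | T3 12-19 | T6 19-28 | T2 28-38 | T4 38-50 |
Completion: T1=12  T2=38  T3=19  T4=50  T5=8  T6=28
Turnaround (C−A): T1=4  T2=38  T3=16  T4=47  T5=8  T6=24
Turnaround(T4) = completion − arrival = 50 − 3 = 47

47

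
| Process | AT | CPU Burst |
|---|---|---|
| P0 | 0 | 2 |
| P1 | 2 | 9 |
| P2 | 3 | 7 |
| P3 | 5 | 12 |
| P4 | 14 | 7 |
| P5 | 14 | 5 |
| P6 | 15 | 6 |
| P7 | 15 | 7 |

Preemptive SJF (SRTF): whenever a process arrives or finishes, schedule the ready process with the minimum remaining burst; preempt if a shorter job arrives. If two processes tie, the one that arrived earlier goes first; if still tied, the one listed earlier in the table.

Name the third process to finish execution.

P1

Gantt: | P0 0-2 | P1 2-3 | P2 3-10 | P1 10-18 | P5 18-23 | P6 23-29 | P4 29-36 | P7 36-43 | P3 43-55 |
Completion: P0=2  P1=18  P2=10  P3=55  P4=36  P5=23  P6=29  P7=43
Turnaround (C−A): P0=2  P1=16  P2=7  P3=50  P4=22  P5=9  P6=14  P7=28
Finish order: P0 → P2 → P1 → P5 → P6 → P4 → P7 → P3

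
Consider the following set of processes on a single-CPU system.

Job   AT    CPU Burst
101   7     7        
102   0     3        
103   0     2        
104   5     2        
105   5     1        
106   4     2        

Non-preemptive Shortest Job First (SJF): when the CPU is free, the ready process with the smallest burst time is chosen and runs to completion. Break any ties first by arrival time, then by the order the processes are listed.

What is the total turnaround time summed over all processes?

27

Timeline: | 103 0-2 | 102 2-5 | 105 5-6 | 106 6-8 | 104 8-10 | 101 10-17 |
Completion: 101=17  102=5  103=2  104=10  105=6  106=8
Turnaround (C−A): 101=10  102=5  103=2  104=5  105=1  106=4
Turnaround = completion − arrival: 101=10, 102=5, 103=2, 104=5, 105=1, 106=4
Total turnaround = 10 + 5 + 2 + 5 + 1 + 4 = 27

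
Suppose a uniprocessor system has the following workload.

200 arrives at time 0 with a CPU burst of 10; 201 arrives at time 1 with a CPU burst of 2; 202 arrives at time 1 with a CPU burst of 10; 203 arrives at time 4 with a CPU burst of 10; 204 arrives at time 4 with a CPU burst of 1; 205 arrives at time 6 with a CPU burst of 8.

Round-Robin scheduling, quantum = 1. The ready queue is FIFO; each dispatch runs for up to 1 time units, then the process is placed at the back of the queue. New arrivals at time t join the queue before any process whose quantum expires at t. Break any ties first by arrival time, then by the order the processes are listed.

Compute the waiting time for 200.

Gantt: | 200 0-1 | 201 1-2 | 202 2-3 | 200 3-4 | 201 4-5 | 202 5-6 | 203 6-7 | 204 7-8 | 200 8-9 | 205 9-10 | 202 10-11 | 203 11-12 | 200 12-13 | 205 13-14 | 202 14-15 | 203 15-16 | 200 16-17 | 205 17-18 | 202 18-19 | 203 19-20 | 200 20-21 | 205 21-22 | 202 22-23 | 203 23-24 | 200 24-25 | 205 25-26 | 202 26-27 | 203 27-28 | 200 28-29 | 205 29-30 | 202 30-31 | 203 31-32 | 200 32-33 | 205 33-34 | 202 34-35 | 203 35-36 | 200 36-37 | 205 37-38 | 202 38-39 | 203 39-41 |
Completion: 200=37  201=5  202=39  203=41  204=8  205=38
Turnaround (C−A): 200=37  201=4  202=38  203=37  204=4  205=32
Waiting(200) = turnaround − burst = 37 − 10 = 27

27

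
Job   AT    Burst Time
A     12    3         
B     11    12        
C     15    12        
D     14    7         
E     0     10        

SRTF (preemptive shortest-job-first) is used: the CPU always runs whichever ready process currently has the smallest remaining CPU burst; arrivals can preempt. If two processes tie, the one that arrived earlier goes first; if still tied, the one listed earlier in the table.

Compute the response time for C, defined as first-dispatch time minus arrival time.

Timeline: | E 0-10 | idle 10-11 | B 11-12 | A 12-15 | D 15-22 | B 22-33 | C 33-45 |
Completion: A=15  B=33  C=45  D=22  E=10
Turnaround (C−A): A=3  B=22  C=30  D=8  E=10
Response(C) = first start − arrival = 33 − 15 = 18

18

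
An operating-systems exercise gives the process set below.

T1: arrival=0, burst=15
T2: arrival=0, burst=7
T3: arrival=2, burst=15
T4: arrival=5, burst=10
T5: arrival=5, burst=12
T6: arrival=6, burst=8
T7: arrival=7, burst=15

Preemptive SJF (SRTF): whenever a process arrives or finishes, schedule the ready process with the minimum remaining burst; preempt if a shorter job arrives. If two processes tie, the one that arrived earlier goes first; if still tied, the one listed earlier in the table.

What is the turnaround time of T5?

Gantt: | T2 0-7 | T6 7-15 | T4 15-25 | T5 25-37 | T1 37-52 | T3 52-67 | T7 67-82 |
Completion: T1=52  T2=7  T3=67  T4=25  T5=37  T6=15  T7=82
Turnaround (C−A): T1=52  T2=7  T3=65  T4=20  T5=32  T6=9  T7=75
Turnaround(T5) = completion − arrival = 37 − 5 = 32

32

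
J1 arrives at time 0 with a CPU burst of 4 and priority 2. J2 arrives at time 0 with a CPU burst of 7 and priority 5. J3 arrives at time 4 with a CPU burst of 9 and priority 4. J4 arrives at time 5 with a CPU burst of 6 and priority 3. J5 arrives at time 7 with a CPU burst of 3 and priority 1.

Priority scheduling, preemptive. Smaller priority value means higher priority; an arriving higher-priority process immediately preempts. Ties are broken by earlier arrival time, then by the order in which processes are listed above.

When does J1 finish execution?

4

Gantt: | J1 0-4 | J3 4-5 | J4 5-7 | J5 7-10 | J4 10-14 | J3 14-22 | J2 22-29 |
Completion: J1=4  J2=29  J3=22  J4=14  J5=10
Turnaround (C−A): J1=4  J2=29  J3=18  J4=9  J5=3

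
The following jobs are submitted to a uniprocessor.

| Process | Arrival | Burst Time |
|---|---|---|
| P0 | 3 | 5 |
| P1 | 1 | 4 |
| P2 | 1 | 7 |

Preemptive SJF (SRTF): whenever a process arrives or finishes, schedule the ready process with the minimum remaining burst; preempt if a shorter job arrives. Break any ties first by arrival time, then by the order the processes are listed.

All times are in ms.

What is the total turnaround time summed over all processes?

27

Schedule: | idle 0-1 | P1 1-5 | P0 5-10 | P2 10-17 |
Completion: P0=10  P1=5  P2=17
Turnaround = completion − arrival: P0=7, P1=4, P2=16
Total turnaround = 7 + 4 + 16 = 27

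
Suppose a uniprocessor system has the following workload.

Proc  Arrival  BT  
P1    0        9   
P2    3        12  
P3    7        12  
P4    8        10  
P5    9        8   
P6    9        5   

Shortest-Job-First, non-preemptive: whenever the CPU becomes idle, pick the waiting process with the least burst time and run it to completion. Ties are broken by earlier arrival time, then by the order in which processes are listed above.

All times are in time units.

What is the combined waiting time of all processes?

85

Gantt: | P1 0-9 | P6 9-14 | P5 14-22 | P4 22-32 | P2 32-44 | P3 44-56 |
Completion: P1=9  P2=44  P3=56  P4=32  P5=22  P6=14
Turnaround (C−A): P1=9  P2=41  P3=49  P4=24  P5=13  P6=5
Waiting = turnaround − burst: P1=0, P2=29, P3=37, P4=14, P5=5, P6=0
Total waiting = 0 + 29 + 37 + 14 + 5 + 0 = 85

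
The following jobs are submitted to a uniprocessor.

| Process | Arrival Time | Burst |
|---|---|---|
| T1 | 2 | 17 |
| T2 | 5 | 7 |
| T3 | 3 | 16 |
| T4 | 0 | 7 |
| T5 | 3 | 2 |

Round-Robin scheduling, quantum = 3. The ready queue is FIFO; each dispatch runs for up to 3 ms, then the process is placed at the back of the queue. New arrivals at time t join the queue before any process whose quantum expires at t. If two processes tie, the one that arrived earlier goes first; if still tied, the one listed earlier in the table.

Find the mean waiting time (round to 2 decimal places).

20.80

Schedule: | T4 0-3 | T1 3-6 | T3 6-9 | T5 9-11 | T4 11-14 | T2 14-17 | T1 17-20 | T3 20-23 | T4 23-24 | T2 24-27 | T1 27-30 | T3 30-33 | T2 33-34 | T1 34-37 | T3 37-40 | T1 40-43 | T3 43-46 | T1 46-48 | T3 48-49 |
Completion: T1=48  T2=34  T3=49  T4=24  T5=11
Waiting times: T1=29, T2=22, T3=30, T4=17, T5=6
Average waiting = (29+22+30+17+6) / 5 = 104/5 = 20.80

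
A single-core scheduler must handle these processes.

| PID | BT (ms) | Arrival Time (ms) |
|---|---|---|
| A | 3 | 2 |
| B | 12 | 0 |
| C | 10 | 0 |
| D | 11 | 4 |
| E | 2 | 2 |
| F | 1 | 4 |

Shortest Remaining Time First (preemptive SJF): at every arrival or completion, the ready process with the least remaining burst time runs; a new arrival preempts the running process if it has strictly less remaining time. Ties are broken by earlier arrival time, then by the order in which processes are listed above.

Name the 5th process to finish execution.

Timeline: | C 0-2 | E 2-4 | F 4-5 | A 5-8 | C 8-16 | D 16-27 | B 27-39 |
Completion: A=8  B=39  C=16  D=27  E=4  F=5
Turnaround (C−A): A=6  B=39  C=16  D=23  E=2  F=1
Finish order: E → F → A → C → D → B

D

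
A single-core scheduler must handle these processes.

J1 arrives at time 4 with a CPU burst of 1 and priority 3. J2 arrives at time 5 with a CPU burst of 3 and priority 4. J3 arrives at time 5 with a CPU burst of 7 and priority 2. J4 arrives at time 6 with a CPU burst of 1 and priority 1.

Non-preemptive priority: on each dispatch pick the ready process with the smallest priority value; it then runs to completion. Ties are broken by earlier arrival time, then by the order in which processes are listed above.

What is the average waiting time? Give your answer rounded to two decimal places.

3.50

Timeline: | idle 0-4 | J1 4-5 | J3 5-12 | J4 12-13 | J2 13-16 |
Completion: J1=5  J2=16  J3=12  J4=13
Turnaround (C−A): J1=1  J2=11  J3=7  J4=7
Waiting times: J1=0, J2=8, J3=0, J4=6
Average waiting = (0+8+0+6) / 4 = 14/4 = 3.50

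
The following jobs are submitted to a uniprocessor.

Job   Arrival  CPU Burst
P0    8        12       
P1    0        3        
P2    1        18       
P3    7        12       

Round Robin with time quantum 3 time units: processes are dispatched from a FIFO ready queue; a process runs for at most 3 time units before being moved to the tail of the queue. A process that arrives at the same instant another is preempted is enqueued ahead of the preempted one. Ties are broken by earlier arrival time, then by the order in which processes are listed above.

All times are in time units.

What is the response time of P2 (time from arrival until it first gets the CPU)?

Timeline: | P1 0-3 | P2 3-9 | P3 9-12 | P0 12-15 | P2 15-18 | P3 18-21 | P0 21-24 | P2 24-27 | P3 27-30 | P0 30-33 | P2 33-36 | P3 36-39 | P0 39-42 | P2 42-45 |
Completion: P0=42  P1=3  P2=45  P3=39
Turnaround (C−A): P0=34  P1=3  P2=44  P3=32
Response(P2) = first start − arrival = 3 − 1 = 2

2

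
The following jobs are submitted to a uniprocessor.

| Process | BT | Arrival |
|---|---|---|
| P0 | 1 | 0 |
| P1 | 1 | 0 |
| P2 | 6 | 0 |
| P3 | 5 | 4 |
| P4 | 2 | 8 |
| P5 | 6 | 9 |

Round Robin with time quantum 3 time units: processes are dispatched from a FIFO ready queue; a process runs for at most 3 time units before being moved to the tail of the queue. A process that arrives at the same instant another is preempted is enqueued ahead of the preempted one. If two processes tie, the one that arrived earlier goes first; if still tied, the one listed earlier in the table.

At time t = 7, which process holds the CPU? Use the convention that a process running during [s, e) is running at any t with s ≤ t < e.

P3

Timeline: | P0 0-1 | P1 1-2 | P2 2-5 | P3 5-8 | P2 8-11 | P4 11-13 | P3 13-15 | P5 15-21 |
Completion: P0=1  P1=2  P2=11  P3=15  P4=13  P5=21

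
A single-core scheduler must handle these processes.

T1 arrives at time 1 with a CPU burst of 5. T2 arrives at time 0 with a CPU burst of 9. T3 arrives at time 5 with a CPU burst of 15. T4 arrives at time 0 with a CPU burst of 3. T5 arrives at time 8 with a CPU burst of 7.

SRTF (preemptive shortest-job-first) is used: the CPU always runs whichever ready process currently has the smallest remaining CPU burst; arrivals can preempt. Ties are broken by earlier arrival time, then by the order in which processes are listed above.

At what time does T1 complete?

8

Schedule: | T4 0-3 | T1 3-8 | T5 8-15 | T2 15-24 | T3 24-39 |
Completion: T1=8  T2=24  T3=39  T4=3  T5=15
Turnaround (C−A): T1=7  T2=24  T3=34  T4=3  T5=7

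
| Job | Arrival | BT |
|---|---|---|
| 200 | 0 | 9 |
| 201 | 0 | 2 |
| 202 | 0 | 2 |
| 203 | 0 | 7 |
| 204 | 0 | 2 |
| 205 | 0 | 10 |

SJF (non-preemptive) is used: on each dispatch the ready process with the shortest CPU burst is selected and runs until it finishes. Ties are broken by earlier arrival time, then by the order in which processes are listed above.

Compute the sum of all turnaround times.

79

Schedule: | 201 0-2 | 202 2-4 | 204 4-6 | 203 6-13 | 200 13-22 | 205 22-32 |
Completion: 200=22  201=2  202=4  203=13  204=6  205=32
Turnaround (C−A): 200=22  201=2  202=4  203=13  204=6  205=32
Turnaround = completion − arrival: 200=22, 201=2, 202=4, 203=13, 204=6, 205=32
Total turnaround = 22 + 2 + 4 + 13 + 6 + 32 = 79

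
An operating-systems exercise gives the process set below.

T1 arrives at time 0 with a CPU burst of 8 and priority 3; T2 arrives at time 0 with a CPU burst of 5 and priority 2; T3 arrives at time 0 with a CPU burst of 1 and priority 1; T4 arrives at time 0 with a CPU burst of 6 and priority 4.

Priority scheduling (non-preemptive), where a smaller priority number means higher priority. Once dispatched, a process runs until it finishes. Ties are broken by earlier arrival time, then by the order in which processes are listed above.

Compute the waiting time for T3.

Schedule: | T3 0-1 | T2 1-6 | T1 6-14 | T4 14-20 |
Completion: T1=14  T2=6  T3=1  T4=20
Turnaround (C−A): T1=14  T2=6  T3=1  T4=20
Waiting(T3) = turnaround − burst = 1 − 1 = 0

0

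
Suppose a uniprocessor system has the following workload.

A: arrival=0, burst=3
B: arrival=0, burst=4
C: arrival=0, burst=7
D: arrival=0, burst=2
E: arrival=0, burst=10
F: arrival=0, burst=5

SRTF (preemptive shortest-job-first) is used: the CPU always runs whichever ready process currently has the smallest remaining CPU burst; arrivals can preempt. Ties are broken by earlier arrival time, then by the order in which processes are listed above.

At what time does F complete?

Schedule: | D 0-2 | A 2-5 | B 5-9 | F 9-14 | C 14-21 | E 21-31 |
Completion: A=5  B=9  C=21  D=2  E=31  F=14
Turnaround (C−A): A=5  B=9  C=21  D=2  E=31  F=14

14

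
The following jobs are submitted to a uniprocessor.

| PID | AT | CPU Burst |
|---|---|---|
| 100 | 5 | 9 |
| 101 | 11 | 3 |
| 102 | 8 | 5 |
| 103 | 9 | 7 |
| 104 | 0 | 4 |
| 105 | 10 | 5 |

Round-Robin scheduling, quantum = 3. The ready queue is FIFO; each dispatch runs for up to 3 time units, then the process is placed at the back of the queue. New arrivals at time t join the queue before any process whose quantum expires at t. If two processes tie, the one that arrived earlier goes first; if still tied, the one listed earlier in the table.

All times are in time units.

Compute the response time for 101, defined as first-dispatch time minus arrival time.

9

Gantt: | 104 0-4 | idle 4-5 | 100 5-8 | 102 8-11 | 100 11-14 | 103 14-17 | 105 17-20 | 101 20-23 | 102 23-25 | 100 25-28 | 103 28-31 | 105 31-33 | 103 33-34 |
Completion: 100=28  101=23  102=25  103=34  104=4  105=33
Response(101) = first start − arrival = 20 − 11 = 9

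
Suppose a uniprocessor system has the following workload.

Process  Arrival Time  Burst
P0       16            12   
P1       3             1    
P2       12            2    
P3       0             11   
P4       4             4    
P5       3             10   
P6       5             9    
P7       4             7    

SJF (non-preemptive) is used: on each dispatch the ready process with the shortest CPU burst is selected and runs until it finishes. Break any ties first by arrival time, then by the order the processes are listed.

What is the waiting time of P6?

Gantt: | P3 0-11 | P1 11-12 | P2 12-14 | P4 14-18 | P7 18-25 | P6 25-34 | P5 34-44 | P0 44-56 |
Completion: P0=56  P1=12  P2=14  P3=11  P4=18  P5=44  P6=34  P7=25
Turnaround (C−A): P0=40  P1=9  P2=2  P3=11  P4=14  P5=41  P6=29  P7=21
Waiting(P6) = turnaround − burst = 29 − 9 = 20

20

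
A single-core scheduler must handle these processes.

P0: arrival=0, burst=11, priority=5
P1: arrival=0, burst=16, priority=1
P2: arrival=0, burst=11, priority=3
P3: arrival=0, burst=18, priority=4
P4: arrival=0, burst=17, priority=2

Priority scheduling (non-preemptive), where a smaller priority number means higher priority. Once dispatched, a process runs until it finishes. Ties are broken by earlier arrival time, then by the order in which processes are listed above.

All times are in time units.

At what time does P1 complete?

16

Timeline: | P1 0-16 | P4 16-33 | P2 33-44 | P3 44-62 | P0 62-73 |
Completion: P0=73  P1=16  P2=44  P3=62  P4=33
Turnaround (C−A): P0=73  P1=16  P2=44  P3=62  P4=33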